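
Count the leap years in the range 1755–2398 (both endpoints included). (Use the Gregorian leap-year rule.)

Multiples of 4 in [1755,2398]: 161.
Of those, multiples of 100: 6 (not leap unless ÷400).
Multiples of 400: 1.
Leap years = 161 − 6 + 1 = 156.

156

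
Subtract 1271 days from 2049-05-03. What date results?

November 9, 2045

−365 (one year) → May 3, 2048 (906 left).
−366 (one year; includes Feb 29, 2048) → May 3, 2047 (540 left).
−365 (one year) → May 3, 2046 (175 left).
−3 → Apr 30, 2046 (end of Apr, 30 days; 172 left).
−30 → Mar 31, 2046 (end of Mar, 31 days; 142 left).
−31 → Feb 28, 2046 (end of Feb, 28 days; 111 left).
−28 → Jan 31, 2046 (end of Jan, 31 days; 83 left).
−31 → Dec 31, 2045 (end of Dec, 31 days; 52 left).
−31 → Nov 30, 2045 (end of Nov, 30 days; 21 left).
−21 → Nov 9, 2045.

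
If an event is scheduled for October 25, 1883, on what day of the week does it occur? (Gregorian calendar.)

Thursday

January 1, 1883 is a Monday.
Jan 1, 1883 → Feb 1, 1883: 31 days (January has 31).
Feb 1, 1883 → Mar 1, 1883: 28 days (February has 28).
Mar 1, 1883 → Apr 1, 1883: 31 days (March has 31).
Apr 1, 1883 → May 1, 1883: 30 days (April has 30).
May 1, 1883 → Jun 1, 1883: 31 days (May has 31).
Jun 1, 1883 → Jul 1, 1883: 30 days (June has 30).
Jul 1, 1883 → Aug 1, 1883: 31 days (July has 31).
Aug 1, 1883 → Sep 1, 1883: 31 days (August has 31).
Sep 1, 1883 → Oct 1, 1883: 30 days (September has 30).
Oct 1, 1883 → Oct 25, 1883: 24 days.
Total: 297 days.
297 mod 7 = 3, so Monday + 3 = Thursday.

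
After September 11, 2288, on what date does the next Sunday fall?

Sep 11, 2288 is a Tuesday.
From Tuesday to the next Sunday is 5 days.
Sep 11, 2288 + 5 = Sep 16, 2288.

September 16, 2288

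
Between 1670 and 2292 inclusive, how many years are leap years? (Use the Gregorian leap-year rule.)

Multiples of 4 in [1670,2292]: 156.
Of those, multiples of 100: 6 (not leap unless ÷400).
Multiples of 400: 1.
Leap years = 156 − 6 + 1 = 151.

151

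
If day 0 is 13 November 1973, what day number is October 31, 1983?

Nov 13, 1973 → Nov 13, 1974: 365 days.
Nov 13, 1974 → Nov 13, 1975: 365 days.
Nov 13, 1975 → Nov 13, 1976: 366 days (Feb 29, 1976 is in that span).
Nov 13, 1976 → Nov 13, 1977: 365 days.
Nov 13, 1977 → Nov 13, 1978: 365 days.
Nov 13, 1978 → Nov 13, 1979: 365 days.
Nov 13, 1979 → Nov 13, 1980: 366 days (Feb 29, 1980 is in that span).
Nov 13, 1980 → Nov 13, 1981: 365 days.
Nov 13, 1981 → Nov 13, 1982: 365 days.
Nov 13, 1982 → Dec 13, 1982: 30 days (November has 30).
Dec 13, 1982 → Jan 13, 1983: 31 days (December has 31).
Jan 13, 1983 → Feb 13, 1983: 31 days (January has 31).
Feb 13, 1983 → Mar 13, 1983: 28 days (February has 28).
Mar 13, 1983 → Apr 13, 1983: 31 days (March has 31).
Apr 13, 1983 → May 13, 1983: 30 days (April has 30).
May 13, 1983 → Jun 13, 1983: 31 days (May has 31).
Jun 13, 1983 → Jul 13, 1983: 30 days (June has 30).
Jul 13, 1983 → Aug 13, 1983: 31 days (July has 31).
Aug 13, 1983 → Sep 13, 1983: 31 days (August has 31).
Sep 13, 1983 → Oct 13, 1983: 30 days (September has 30).
Oct 13, 1983 → Oct 31, 1983: 18 days.
Total: 3639 days.

3639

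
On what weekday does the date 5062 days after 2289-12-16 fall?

First find the weekday of Dec 16, 2289. Doomsday rule: the anchor day for the 2200s is Friday. For year 89: 89÷12 = 7 r 5, and 5÷4 = 1, so 7+5+1 = 13.
Friday + 13 ≡ Thursday — that's 2289's doomsday.
In December the doomsday date is Dec 12.
Dec 16 is 4 days after Dec 12; 4 mod 7 = 4, so Thursday + 4 = Monday.
5062 mod 7 = 1, so 5062 days after a Monday is Monday + 1 = Tuesday.

Tuesday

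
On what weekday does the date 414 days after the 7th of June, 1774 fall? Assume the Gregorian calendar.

First find the weekday of Jun 7, 1774. Doomsday rule: the anchor day for the 1700s is Sunday. For year 74: 74÷12 = 6 r 2, and 2÷4 = 0, so 6+2+0 = 8.
Sunday + 8 ≡ Monday — that's 1774's doomsday.
In June the doomsday date is Jun 6.
Jun 7 is 1 day after Jun 6; 1 mod 7 = 1, so Monday + 1 = Tuesday.
414 mod 7 = 1, so 414 days after a Tuesday is Tuesday + 1 = Wednesday.

Wednesday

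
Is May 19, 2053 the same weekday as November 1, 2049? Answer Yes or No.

From Nov 1, 2049 to May 19, 2053 is 1295 days.
1295 mod 7 = 0, so they are the same weekday.
(Nov 1, 2049 is a Monday; May 19, 2053 is a Monday.)

Yes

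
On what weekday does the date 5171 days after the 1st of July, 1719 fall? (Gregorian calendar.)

First find the weekday of Jul 1, 1719. Doomsday rule: the anchor day for the 1700s is Sunday. For year 19: 19÷12 = 1 r 7, and 7÷4 = 1, so 1+7+1 = 9.
Sunday + 9 ≡ Tuesday — that's 1719's doomsday.
In July the doomsday date is Jul 11.
Jul 1 is 10 days before Jul 11; 10 mod 7 = 3, so Tuesday − 3 = Saturday.
5171 mod 7 = 5, so 5171 days after a Saturday is Saturday + 5 = Thursday.

Thursday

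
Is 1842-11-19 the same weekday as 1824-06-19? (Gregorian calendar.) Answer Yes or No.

From Jun 19, 1824 to Nov 19, 1842 is 6727 days.
6727 mod 7 = 0, so they are the same weekday.
(Jun 19, 1824 is a Saturday; Nov 19, 1842 is a Saturday.)

Yes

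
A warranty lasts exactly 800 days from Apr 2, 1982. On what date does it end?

June 10, 1984

+365 (one year) → Apr 2, 1983 (435 left).
+366 (one year; includes Feb 29, 1984) → Apr 2, 1984 (69 left).
Apr has 30 days: +29 → May 1, 1984 (40 left).
May has 31 days: +31 → Jun 1, 1984 (9 left).
+9 → Jun 10, 1984.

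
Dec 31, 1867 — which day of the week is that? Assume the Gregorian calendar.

Tuesday

Doomsday rule: the anchor day for the 1800s is Friday. For year 67: 67÷12 = 5 r 7, and 7÷4 = 1, so 5+7+1 = 13.
Friday + 13 ≡ Thursday — that's 1867's doomsday.
In December the doomsday date is Dec 12.
Dec 31 is 19 days after Dec 12; 19 mod 7 = 5, so Thursday + 5 = Tuesday.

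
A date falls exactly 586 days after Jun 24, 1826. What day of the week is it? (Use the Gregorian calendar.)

Thursday

First find the weekday of Jun 24, 1826. Doomsday rule: the anchor day for the 1800s is Friday. For year 26: 26÷12 = 2 r 2, and 2÷4 = 0, so 2+2+0 = 4.
Friday + 4 ≡ Tuesday — that's 1826's doomsday.
In June the doomsday date is Jun 6.
Jun 24 is 18 days after Jun 6; 18 mod 7 = 4, so Tuesday + 4 = Saturday.
586 mod 7 = 5, so 586 days after a Saturday is Saturday + 5 = Thursday.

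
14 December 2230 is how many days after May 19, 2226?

May 19, 2226 → May 19, 2227: 365 days.
May 19, 2227 → May 19, 2228: 366 days (Feb 29, 2228 is in that span).
May 19, 2228 → May 19, 2229: 365 days.
May 19, 2229 → May 19, 2230: 365 days.
May 19, 2230 → Jun 19, 2230: 31 days (May has 31).
Jun 19, 2230 → Jul 19, 2230: 30 days (June has 30).
Jul 19, 2230 → Aug 19, 2230: 31 days (July has 31).
Aug 19, 2230 → Sep 19, 2230: 31 days (August has 31).
Sep 19, 2230 → Oct 19, 2230: 30 days (September has 30).
Oct 19, 2230 → Nov 19, 2230: 31 days (October has 31).
Nov 19, 2230 → Dec 14, 2230: 25 days.
Total: 1670 days.

1670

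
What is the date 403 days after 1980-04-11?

+365 (one year) → Apr 11, 1981 (38 left).
Apr has 30 days: +20 → May 1, 1981 (18 left).
+18 → May 19, 1981.

May 19, 1981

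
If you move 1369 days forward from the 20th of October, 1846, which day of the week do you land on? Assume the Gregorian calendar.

Oct 20, 1846 is a Tuesday.
1369 mod 7 = 4, so 1369 days after a Tuesday is Tuesday + 4 = Saturday.

Saturday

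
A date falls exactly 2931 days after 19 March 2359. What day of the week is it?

Mar 19, 2359 is a Thursday.
2931 mod 7 = 5, so 2931 days after a Thursday is Thursday + 5 = Tuesday.

Tuesday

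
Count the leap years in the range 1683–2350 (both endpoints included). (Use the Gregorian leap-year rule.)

Multiples of 4 in [1683,2350]: 167.
Of those, multiples of 100: 7 (not leap unless ÷400).
Multiples of 400: 1.
Leap years = 167 − 7 + 1 = 161.

161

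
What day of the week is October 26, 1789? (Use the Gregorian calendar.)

Monday

Doomsday rule: the anchor day for the 1700s is Sunday. For year 89: 89÷12 = 7 r 5, and 5÷4 = 1, so 7+5+1 = 13.
Sunday + 13 ≡ Saturday — that's 1789's doomsday.
In October the doomsday date is Oct 10.
Oct 26 is 16 days after Oct 10; 16 mod 7 = 2, so Saturday + 2 = Monday.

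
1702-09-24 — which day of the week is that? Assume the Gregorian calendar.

Sunday

Doomsday rule: the anchor day for the 1700s is Sunday. For year 02: 2÷12 = 0 r 2, and 2÷4 = 0, so 0+2+0 = 2.
Sunday + 2 ≡ Tuesday — that's 1702's doomsday.
In September the doomsday date is Sep 5.
Sep 24 is 19 days after Sep 5; 19 mod 7 = 5, so Tuesday + 5 = Sunday.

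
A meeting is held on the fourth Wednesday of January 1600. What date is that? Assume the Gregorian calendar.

January 26, 1600

January 1, 1600 is a Saturday.
The first Wednesday is therefore January 5 (4 days later).
The fourth Wednesday is 5 + 3×7 = January 26.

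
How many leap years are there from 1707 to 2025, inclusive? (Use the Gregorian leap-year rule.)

Multiples of 4 in [1707,2025]: 80.
Of those, multiples of 100: 3 (not leap unless ÷400).
Multiples of 400: 1.
Leap years = 80 − 3 + 1 = 78.

78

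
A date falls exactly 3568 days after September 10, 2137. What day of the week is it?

Sep 10, 2137 is a Tuesday.
3568 mod 7 = 5, so 3568 days after a Tuesday is Tuesday + 5 = Sunday.

Sunday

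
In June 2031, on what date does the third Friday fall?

June 20, 2031

June 1, 2031 is a Sunday.
The first Friday is therefore June 6 (5 days later).
The third Friday is 6 + 2×7 = June 20.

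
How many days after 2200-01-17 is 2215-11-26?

5791

Jan 17, 2200 → Jan 17, 2201: 365 days.
Jan 17, 2201 → Jan 17, 2202: 365 days.
Jan 17, 2202 → Jan 17, 2203: 365 days.
Jan 17, 2203 → Jan 17, 2204: 365 days.
Jan 17, 2204 → Jan 17, 2205: 366 days (Feb 29, 2204 is in that span).
Jan 17, 2205 → Jan 17, 2206: 365 days.
Jan 17, 2206 → Jan 17, 2207: 365 days.
Jan 17, 2207 → Jan 17, 2208: 365 days.
Jan 17, 2208 → Jan 17, 2209: 366 days (Feb 29, 2208 is in that span).
Jan 17, 2209 → Jan 17, 2210: 365 days.
Jan 17, 2210 → Jan 17, 2211: 365 days.
Jan 17, 2211 → Jan 17, 2212: 365 days.
Jan 17, 2212 → Jan 17, 2213: 366 days (Feb 29, 2212 is in that span).
Jan 17, 2213 → Jan 17, 2214: 365 days.
Jan 17, 2214 → Jan 17, 2215: 365 days.
Jan 17, 2215 → Feb 17, 2215: 31 days (January has 31).
Feb 17, 2215 → Mar 17, 2215: 28 days (February has 28).
Mar 17, 2215 → Apr 17, 2215: 31 days (March has 31).
Apr 17, 2215 → May 17, 2215: 30 days (April has 30).
May 17, 2215 → Jun 17, 2215: 31 days (May has 31).
Jun 17, 2215 → Jul 17, 2215: 30 days (June has 30).
Jul 17, 2215 → Aug 17, 2215: 31 days (July has 31).
Aug 17, 2215 → Sep 17, 2215: 31 days (August has 31).
Sep 17, 2215 → Oct 17, 2215: 30 days (September has 30).
Oct 17, 2215 → Nov 17, 2215: 31 days (October has 31).
Nov 17, 2215 → Nov 26, 2215: 9 days.
Total: 5791 days.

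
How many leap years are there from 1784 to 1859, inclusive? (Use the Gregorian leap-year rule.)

18

Multiples of 4 in [1784,1859]: 19.
Of those, multiples of 100: 1 (not leap unless ÷400).
Multiples of 400: 0.
Leap years = 19 − 1 + 0 = 18.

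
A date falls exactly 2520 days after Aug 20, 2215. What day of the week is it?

Sunday

Aug 20, 2215 is a Sunday.
2520 mod 7 = 0, so 2520 days after a Sunday is Sunday + 0 = Sunday.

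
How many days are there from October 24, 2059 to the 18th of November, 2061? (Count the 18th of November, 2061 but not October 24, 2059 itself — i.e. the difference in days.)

Oct 24, 2059 → Oct 24, 2060: 366 days (Feb 29, 2060 is in that span).
Oct 24, 2060 → Nov 24, 2060: 31 days (October has 31).
Nov 24, 2060 → Dec 24, 2060: 30 days (November has 30).
Dec 24, 2060 → Jan 24, 2061: 31 days (December has 31).
Jan 24, 2061 → Feb 24, 2061: 31 days (January has 31).
Feb 24, 2061 → Mar 24, 2061: 28 days (February has 28).
Mar 24, 2061 → Apr 24, 2061: 31 days (March has 31).
Apr 24, 2061 → May 24, 2061: 30 days (April has 30).
May 24, 2061 → Jun 24, 2061: 31 days (May has 31).
Jun 24, 2061 → Jul 24, 2061: 30 days (June has 30).
Jul 24, 2061 → Aug 24, 2061: 31 days (July has 31).
Aug 24, 2061 → Sep 24, 2061: 31 days (August has 31).
Sep 24, 2061 → Oct 24, 2061: 30 days (September has 30).
Oct 24, 2061 → Nov 18, 2061: 25 days.
Total: 756 days.

756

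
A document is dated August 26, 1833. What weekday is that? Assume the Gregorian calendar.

Monday

Doomsday rule: the anchor day for the 1800s is Friday. For year 33: 33÷12 = 2 r 9, and 9÷4 = 2, so 2+9+2 = 13.
Friday + 13 ≡ Thursday — that's 1833's doomsday.
In August the doomsday date is Aug 8.
Aug 26 is 18 days after Aug 8; 18 mod 7 = 4, so Thursday + 4 = Monday.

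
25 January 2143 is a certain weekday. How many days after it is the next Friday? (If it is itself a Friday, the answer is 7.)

Jan 25, 2143 is a Friday.
From Friday to the next Friday is 7 days.

7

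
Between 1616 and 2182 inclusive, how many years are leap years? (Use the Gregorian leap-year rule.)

138

Multiples of 4 in [1616,2182]: 142.
Of those, multiples of 100: 5 (not leap unless ÷400).
Multiples of 400: 1.
Leap years = 142 − 5 + 1 = 138.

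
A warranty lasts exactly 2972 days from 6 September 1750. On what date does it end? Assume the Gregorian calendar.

+365 (one year) → Sep 6, 1751 (2607 left).
+366 (one year; includes Feb 29, 1752) → Sep 6, 1752 (2241 left).
+365 (one year) → Sep 6, 1753 (1876 left).
+365 (one year) → Sep 6, 1754 (1511 left).
+365 (one year) → Sep 6, 1755 (1146 left).
+366 (one year; includes Feb 29, 1756) → Sep 6, 1756 (780 left).
+365 (one year) → Sep 6, 1757 (415 left).
+365 (one year) → Sep 6, 1758 (50 left).
Sep has 30 days: +25 → Oct 1, 1758 (25 left).
+25 → Oct 26, 1758.

October 26, 1758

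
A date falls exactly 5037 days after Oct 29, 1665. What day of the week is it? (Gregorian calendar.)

Monday

First find the weekday of Oct 29, 1665. Doomsday rule: the anchor day for the 1600s is Tuesday. For year 65: 65÷12 = 5 r 5, and 5÷4 = 1, so 5+5+1 = 11.
Tuesday + 11 ≡ Saturday — that's 1665's doomsday.
In October the doomsday date is Oct 10.
Oct 29 is 19 days after Oct 10; 19 mod 7 = 5, so Saturday + 5 = Thursday.
5037 mod 7 = 4, so 5037 days after a Thursday is Thursday + 4 = Monday.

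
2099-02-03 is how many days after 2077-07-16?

7872

Jul 16, 2077 → Jul 16, 2078: 365 days.
Jul 16, 2078 → Jul 16, 2079: 365 days.
Jul 16, 2079 → Jul 16, 2080: 366 days (Feb 29, 2080 is in that span).
Jul 16, 2080 → Jul 16, 2081: 365 days.
Jul 16, 2081 → Jul 16, 2082: 365 days.
Jul 16, 2082 → Jul 16, 2083: 365 days.
Jul 16, 2083 → Jul 16, 2084: 366 days (Feb 29, 2084 is in that span).
Jul 16, 2084 → Jul 16, 2085: 365 days.
Jul 16, 2085 → Jul 16, 2086: 365 days.
Jul 16, 2086 → Jul 16, 2087: 365 days.
Jul 16, 2087 → Jul 16, 2088: 366 days (Feb 29, 2088 is in that span).
Jul 16, 2088 → Jul 16, 2089: 365 days.
Jul 16, 2089 → Jul 16, 2090: 365 days.
Jul 16, 2090 → Jul 16, 2091: 365 days.
Jul 16, 2091 → Jul 16, 2092: 366 days (Feb 29, 2092 is in that span).
Jul 16, 2092 → Jul 16, 2093: 365 days.
Jul 16, 2093 → Jul 16, 2094: 365 days.
Jul 16, 2094 → Jul 16, 2095: 365 days.
Jul 16, 2095 → Jul 16, 2096: 366 days (Feb 29, 2096 is in that span).
Jul 16, 2096 → Jul 16, 2097: 365 days.
Jul 16, 2097 → Jul 16, 2098: 365 days.
Jul 16, 2098 → Aug 16, 2098: 31 days (July has 31).
Aug 16, 2098 → Sep 16, 2098: 31 days (August has 31).
Sep 16, 2098 → Oct 16, 2098: 30 days (September has 30).
Oct 16, 2098 → Nov 16, 2098: 31 days (October has 31).
Nov 16, 2098 → Dec 16, 2098: 30 days (November has 30).
Dec 16, 2098 → Jan 16, 2099: 31 days (December has 31).
Jan 16, 2099 → Feb 3, 2099: 18 days.
Total: 7872 days.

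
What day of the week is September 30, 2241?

Doomsday rule: the anchor day for the 2200s is Friday. For year 41: 41÷12 = 3 r 5, and 5÷4 = 1, so 3+5+1 = 9.
Friday + 9 ≡ Sunday — that's 2241's doomsday.
In September the doomsday date is Sep 5.
Sep 30 is 25 days after Sep 5; 25 mod 7 = 4, so Sunday + 4 = Thursday.

Thursday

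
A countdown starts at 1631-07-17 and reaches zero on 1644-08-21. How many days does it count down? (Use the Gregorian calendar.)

Jul 17, 1631 → Jul 17, 1632: 366 days (Feb 29, 1632 is in that span).
Jul 17, 1632 → Jul 17, 1633: 365 days.
Jul 17, 1633 → Jul 17, 1634: 365 days.
Jul 17, 1634 → Jul 17, 1635: 365 days.
Jul 17, 1635 → Jul 17, 1636: 366 days (Feb 29, 1636 is in that span).
Jul 17, 1636 → Jul 17, 1637: 365 days.
Jul 17, 1637 → Jul 17, 1638: 365 days.
Jul 17, 1638 → Jul 17, 1639: 365 days.
Jul 17, 1639 → Jul 17, 1640: 366 days (Feb 29, 1640 is in that span).
Jul 17, 1640 → Jul 17, 1641: 365 days.
Jul 17, 1641 → Jul 17, 1642: 365 days.
Jul 17, 1642 → Jul 17, 1643: 365 days.
Jul 17, 1643 → Jul 17, 1644: 366 days (Feb 29, 1644 is in that span).
Jul 17, 1644 → Aug 17, 1644: 31 days (July has 31).
Aug 17, 1644 → Aug 21, 1644: 4 days.
Total: 4784 days.

4784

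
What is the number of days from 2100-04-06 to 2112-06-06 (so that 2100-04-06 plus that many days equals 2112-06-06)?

4444

Apr 6, 2100 → Apr 6, 2101: 365 days.
Apr 6, 2101 → Apr 6, 2102: 365 days.
Apr 6, 2102 → Apr 6, 2103: 365 days.
Apr 6, 2103 → Apr 6, 2104: 366 days (Feb 29, 2104 is in that span).
Apr 6, 2104 → Apr 6, 2105: 365 days.
Apr 6, 2105 → Apr 6, 2106: 365 days.
Apr 6, 2106 → Apr 6, 2107: 365 days.
Apr 6, 2107 → Apr 6, 2108: 366 days (Feb 29, 2108 is in that span).
Apr 6, 2108 → Apr 6, 2109: 365 days.
Apr 6, 2109 → Apr 6, 2110: 365 days.
Apr 6, 2110 → Apr 6, 2111: 365 days.
Apr 6, 2111 → Apr 6, 2112: 366 days (Feb 29, 2112 is in that span).
Apr 6, 2112 → May 6, 2112: 30 days (April has 30).
May 6, 2112 → Jun 6, 2112: 31 days.
Total: 4444 days.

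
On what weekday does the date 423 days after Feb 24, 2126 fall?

First find the weekday of Feb 24, 2126. Doomsday rule: the anchor day for the 2100s is Sunday. For year 26: 26÷12 = 2 r 2, and 2÷4 = 0, so 2+2+0 = 4.
Sunday + 4 ≡ Thursday — that's 2126's doomsday.
In February the doomsday date is Feb 28 (2126 is not a leap year).
Feb 24 is 4 days before Feb 28; 4 mod 7 = 4, so Thursday − 4 = Sunday.
423 mod 7 = 3, so 423 days after a Sunday is Sunday + 3 = Wednesday.

Wednesday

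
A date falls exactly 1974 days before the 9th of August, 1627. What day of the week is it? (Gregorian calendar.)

Monday

First find the weekday of Aug 9, 1627. Doomsday rule: the anchor day for the 1600s is Tuesday. For year 27: 27÷12 = 2 r 3, and 3÷4 = 0, so 2+3+0 = 5.
Tuesday + 5 ≡ Sunday — that's 1627's doomsday.
In August the doomsday date is Aug 8.
Aug 9 is 1 day after Aug 8; 1 mod 7 = 1, so Sunday + 1 = Monday.
1974 mod 7 = 0, so 1974 days before a Monday is Monday − 0 = Monday.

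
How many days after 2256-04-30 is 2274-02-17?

Apr 30, 2256 → Apr 30, 2257: 365 days.
Apr 30, 2257 → Apr 30, 2258: 365 days.
Apr 30, 2258 → Apr 30, 2259: 365 days.
Apr 30, 2259 → Apr 30, 2260: 366 days (Feb 29, 2260 is in that span).
Apr 30, 2260 → Apr 30, 2261: 365 days.
Apr 30, 2261 → Apr 30, 2262: 365 days.
Apr 30, 2262 → Apr 30, 2263: 365 days.
Apr 30, 2263 → Apr 30, 2264: 366 days (Feb 29, 2264 is in that span).
Apr 30, 2264 → Apr 30, 2265: 365 days.
Apr 30, 2265 → Apr 30, 2266: 365 days.
Apr 30, 2266 → Apr 30, 2267: 365 days.
Apr 30, 2267 → Apr 30, 2268: 366 days (Feb 29, 2268 is in that span).
Apr 30, 2268 → Apr 30, 2269: 365 days.
Apr 30, 2269 → Apr 30, 2270: 365 days.
Apr 30, 2270 → Apr 30, 2271: 365 days.
Apr 30, 2271 → Apr 30, 2272: 366 days (Feb 29, 2272 is in that span).
Apr 30, 2272 → Apr 30, 2273: 365 days.
Apr 30, 2273 → May 30, 2273: 30 days (April has 30).
May 30, 2273 → Jun 30, 2273: 31 days (May has 31).
Jun 30, 2273 → Jul 30, 2273: 30 days (June has 30).
Jul 30, 2273 → Aug 30, 2273: 31 days (July has 31).
Aug 30, 2273 → Sep 30, 2273: 31 days (August has 31).
Sep 30, 2273 → Oct 30, 2273: 30 days (September has 30).
Oct 30, 2273 → Nov 30, 2273: 31 days (October has 31).
Nov 30, 2273 → Dec 30, 2273: 30 days (November has 30).
Dec 30, 2273 → Jan 30, 2274: 31 days (December has 31).
Jan 30, 2274 → Feb 17, 2274: 18 days.
Total: 6502 days.

6502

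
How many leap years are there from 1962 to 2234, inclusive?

66

Multiples of 4 in [1962,2234]: 68.
Of those, multiples of 100: 3 (not leap unless ÷400).
Multiples of 400: 1.
Leap years = 68 − 3 + 1 = 66.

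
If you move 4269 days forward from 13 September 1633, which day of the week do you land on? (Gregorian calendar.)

Sep 13, 1633 is a Tuesday.
4269 mod 7 = 6, so 4269 days after a Tuesday is Tuesday + 6 = Monday.

Monday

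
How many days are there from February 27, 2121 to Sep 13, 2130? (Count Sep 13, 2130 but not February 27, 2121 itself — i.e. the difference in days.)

3485

Feb 27, 2121 → Feb 27, 2122: 365 days.
Feb 27, 2122 → Feb 27, 2123: 365 days.
Feb 27, 2123 → Feb 27, 2124: 365 days.
Feb 27, 2124 → Feb 27, 2125: 366 days (Feb 29, 2124 is in that span).
Feb 27, 2125 → Feb 27, 2126: 365 days.
Feb 27, 2126 → Feb 27, 2127: 365 days.
Feb 27, 2127 → Feb 27, 2128: 365 days.
Feb 27, 2128 → Feb 27, 2129: 366 days (Feb 29, 2128 is in that span).
Feb 27, 2129 → Feb 27, 2130: 365 days.
Feb 27, 2130 → Mar 27, 2130: 28 days (February has 28).
Mar 27, 2130 → Apr 27, 2130: 31 days (March has 31).
Apr 27, 2130 → May 27, 2130: 30 days (April has 30).
May 27, 2130 → Jun 27, 2130: 31 days (May has 31).
Jun 27, 2130 → Jul 27, 2130: 30 days (June has 30).
Jul 27, 2130 → Aug 27, 2130: 31 days (July has 31).
Aug 27, 2130 → Sep 13, 2130: 17 days.
Total: 3485 days.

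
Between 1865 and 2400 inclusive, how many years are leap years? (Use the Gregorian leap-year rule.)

130

Multiples of 4 in [1865,2400]: 134.
Of those, multiples of 100: 6 (not leap unless ÷400).
Multiples of 400: 2.
Leap years = 134 − 6 + 2 = 130.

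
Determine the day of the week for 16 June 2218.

Tuesday

Doomsday rule: the anchor day for the 2200s is Friday. For year 18: 18÷12 = 1 r 6, and 6÷4 = 1, so 1+6+1 = 8.
Friday + 8 ≡ Saturday — that's 2218's doomsday.
In June the doomsday date is Jun 6.
Jun 16 is 10 days after Jun 6; 10 mod 7 = 3, so Saturday + 3 = Tuesday.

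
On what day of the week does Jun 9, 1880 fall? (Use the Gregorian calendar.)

Wednesday

Doomsday rule: the anchor day for the 1800s is Friday. For year 80: 80÷12 = 6 r 8, and 8÷4 = 2, so 6+8+2 = 16.
Friday + 16 ≡ Sunday — that's 1880's doomsday.
In June the doomsday date is Jun 6.
Jun 9 is 3 days after Jun 6; 3 mod 7 = 3, so Sunday + 3 = Wednesday.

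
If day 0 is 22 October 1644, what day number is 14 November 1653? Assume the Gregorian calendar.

Oct 22, 1644 → Oct 22, 1645: 365 days.
Oct 22, 1645 → Oct 22, 1646: 365 days.
Oct 22, 1646 → Oct 22, 1647: 365 days.
Oct 22, 1647 → Oct 22, 1648: 366 days (Feb 29, 1648 is in that span).
Oct 22, 1648 → Oct 22, 1649: 365 days.
Oct 22, 1649 → Oct 22, 1650: 365 days.
Oct 22, 1650 → Oct 22, 1651: 365 days.
Oct 22, 1651 → Oct 22, 1652: 366 days (Feb 29, 1652 is in that span).
Oct 22, 1652 → Nov 22, 1652: 31 days (October has 31).
Nov 22, 1652 → Dec 22, 1652: 30 days (November has 30).
Dec 22, 1652 → Jan 22, 1653: 31 days (December has 31).
Jan 22, 1653 → Feb 22, 1653: 31 days (January has 31).
Feb 22, 1653 → Mar 22, 1653: 28 days (February has 28).
Mar 22, 1653 → Apr 22, 1653: 31 days (March has 31).
Apr 22, 1653 → May 22, 1653: 30 days (April has 30).
May 22, 1653 → Jun 22, 1653: 31 days (May has 31).
Jun 22, 1653 → Jul 22, 1653: 30 days (June has 30).
Jul 22, 1653 → Aug 22, 1653: 31 days (July has 31).
Aug 22, 1653 → Sep 22, 1653: 31 days (August has 31).
Sep 22, 1653 → Oct 22, 1653: 30 days (September has 30).
Oct 22, 1653 → Nov 14, 1653: 23 days.
Total: 3310 days.

3310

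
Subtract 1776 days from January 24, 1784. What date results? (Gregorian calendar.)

−365 (one year) → Jan 24, 1783 (1411 left).
−365 (one year) → Jan 24, 1782 (1046 left).
−365 (one year) → Jan 24, 1781 (681 left).
−366 (one year; includes Feb 29, 1780) → Jan 24, 1780 (315 left).
−24 → Dec 31, 1779 (end of Dec, 31 days; 291 left).
−31 → Nov 30, 1779 (end of Nov, 30 days; 260 left).
−30 → Oct 31, 1779 (end of Oct, 31 days; 230 left).
−31 → Sep 30, 1779 (end of Sep, 30 days; 199 left).
−30 → Aug 31, 1779 (end of Aug, 31 days; 169 left).
−31 → Jul 31, 1779 (end of Jul, 31 days; 138 left).
−31 → Jun 30, 1779 (end of Jun, 30 days; 107 left).
−30 → May 31, 1779 (end of May, 31 days; 77 left).
−31 → Apr 30, 1779 (end of Apr, 30 days; 46 left).
−30 → Mar 31, 1779 (end of Mar, 31 days; 16 left).
−16 → Mar 15, 1779.

March 15, 1779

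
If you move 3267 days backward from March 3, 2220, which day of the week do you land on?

Sunday

First find the weekday of Mar 3, 2220. Doomsday rule: the anchor day for the 2200s is Friday. For year 20: 20÷12 = 1 r 8, and 8÷4 = 2, so 1+8+2 = 11.
Friday + 11 ≡ Tuesday — that's 2220's doomsday.
In March the doomsday date is Mar 14.
Mar 3 is 11 days before Mar 14; 11 mod 7 = 4, so Tuesday − 4 = Friday.
3267 mod 7 = 5, so 3267 days before a Friday is Friday − 5 = Sunday.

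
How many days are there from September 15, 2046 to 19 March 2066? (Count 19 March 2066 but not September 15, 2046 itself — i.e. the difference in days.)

Sep 15, 2046 → Sep 15, 2047: 365 days.
Sep 15, 2047 → Sep 15, 2048: 366 days (Feb 29, 2048 is in that span).
Sep 15, 2048 → Sep 15, 2049: 365 days.
Sep 15, 2049 → Sep 15, 2050: 365 days.
Sep 15, 2050 → Sep 15, 2051: 365 days.
Sep 15, 2051 → Sep 15, 2052: 366 days (Feb 29, 2052 is in that span).
Sep 15, 2052 → Sep 15, 2053: 365 days.
Sep 15, 2053 → Sep 15, 2054: 365 days.
Sep 15, 2054 → Sep 15, 2055: 365 days.
Sep 15, 2055 → Sep 15, 2056: 366 days (Feb 29, 2056 is in that span).
Sep 15, 2056 → Sep 15, 2057: 365 days.
Sep 15, 2057 → Sep 15, 2058: 365 days.
Sep 15, 2058 → Sep 15, 2059: 365 days.
Sep 15, 2059 → Sep 15, 2060: 366 days (Feb 29, 2060 is in that span).
Sep 15, 2060 → Sep 15, 2061: 365 days.
Sep 15, 2061 → Sep 15, 2062: 365 days.
Sep 15, 2062 → Sep 15, 2063: 365 days.
Sep 15, 2063 → Sep 15, 2064: 366 days (Feb 29, 2064 is in that span).
Sep 15, 2064 → Sep 15, 2065: 365 days.
Sep 15, 2065 → Oct 15, 2065: 30 days (September has 30).
Oct 15, 2065 → Nov 15, 2065: 31 days (October has 31).
Nov 15, 2065 → Dec 15, 2065: 30 days (November has 30).
Dec 15, 2065 → Jan 15, 2066: 31 days (December has 31).
Jan 15, 2066 → Feb 15, 2066: 31 days (January has 31).
Feb 15, 2066 → Mar 15, 2066: 28 days (February has 28).
Mar 15, 2066 → Mar 19, 2066: 4 days.
Total: 7125 days.

7125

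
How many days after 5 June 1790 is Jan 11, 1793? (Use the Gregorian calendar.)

Jun 5, 1790 → Jun 5, 1791: 365 days.
Jun 5, 1791 → Jun 5, 1792: 366 days (Feb 29, 1792 is in that span).
Jun 5, 1792 → Jul 5, 1792: 30 days (June has 30).
Jul 5, 1792 → Aug 5, 1792: 31 days (July has 31).
Aug 5, 1792 → Sep 5, 1792: 31 days (August has 31).
Sep 5, 1792 → Oct 5, 1792: 30 days (September has 30).
Oct 5, 1792 → Nov 5, 1792: 31 days (October has 31).
Nov 5, 1792 → Dec 5, 1792: 30 days (November has 30).
Dec 5, 1792 → Jan 5, 1793: 31 days (December has 31).
Jan 5, 1793 → Jan 11, 1793: 6 days.
Total: 951 days.

951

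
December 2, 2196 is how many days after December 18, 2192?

1445

Dec 18, 2192 → Dec 18, 2193: 365 days.
Dec 18, 2193 → Dec 18, 2194: 365 days.
Dec 18, 2194 → Dec 18, 2195: 365 days.
Dec 18, 2195 → Jan 18, 2196: 31 days (December has 31).
Jan 18, 2196 → Feb 18, 2196: 31 days (January has 31).
Feb 18, 2196 → Mar 18, 2196: 29 days (February has 29).
Mar 18, 2196 → Apr 18, 2196: 31 days (March has 31).
Apr 18, 2196 → May 18, 2196: 30 days (April has 30).
May 18, 2196 → Jun 18, 2196: 31 days (May has 31).
Jun 18, 2196 → Jul 18, 2196: 30 days (June has 30).
Jul 18, 2196 → Aug 18, 2196: 31 days (July has 31).
Aug 18, 2196 → Sep 18, 2196: 31 days (August has 31).
Sep 18, 2196 → Oct 18, 2196: 30 days (September has 30).
Oct 18, 2196 → Nov 18, 2196: 31 days (October has 31).
Nov 18, 2196 → Dec 2, 2196: 14 days.
Total: 1445 days.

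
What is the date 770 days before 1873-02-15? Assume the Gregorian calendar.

−366 (one year; includes Feb 29, 1872) → Feb 15, 1872 (404 left).
−365 (one year) → Feb 15, 1871 (39 left).
−15 → Jan 31, 1871 (end of Jan, 31 days; 24 left).
−24 → Jan 7, 1871.

January 7, 1871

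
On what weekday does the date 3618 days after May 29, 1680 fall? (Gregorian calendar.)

First find the weekday of May 29, 1680. Doomsday rule: the anchor day for the 1600s is Tuesday. For year 80: 80÷12 = 6 r 8, and 8÷4 = 2, so 6+8+2 = 16.
Tuesday + 16 ≡ Thursday — that's 1680's doomsday.
In May the doomsday date is May 9.
May 29 is 20 days after May 9; 20 mod 7 = 6, so Thursday + 6 = Wednesday.
3618 mod 7 = 6, so 3618 days after a Wednesday is Wednesday + 6 = Tuesday.

Tuesday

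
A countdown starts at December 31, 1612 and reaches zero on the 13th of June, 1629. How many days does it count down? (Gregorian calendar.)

Dec 31, 1612 → Dec 31, 1613: 365 days.
Dec 31, 1613 → Dec 31, 1614: 365 days.
Dec 31, 1614 → Dec 31, 1615: 365 days.
Dec 31, 1615 → Dec 31, 1616: 366 days (Feb 29, 1616 is in that span).
Dec 31, 1616 → Dec 31, 1617: 365 days.
Dec 31, 1617 → Dec 31, 1618: 365 days.
Dec 31, 1618 → Dec 31, 1619: 365 days.
Dec 31, 1619 → Dec 31, 1620: 366 days (Feb 29, 1620 is in that span).
Dec 31, 1620 → Dec 31, 1621: 365 days.
Dec 31, 1621 → Dec 31, 1622: 365 days.
Dec 31, 1622 → Dec 31, 1623: 365 days.
Dec 31, 1623 → Dec 31, 1624: 366 days (Feb 29, 1624 is in that span).
Dec 31, 1624 → Dec 31, 1625: 365 days.
Dec 31, 1625 → Dec 31, 1626: 365 days.
Dec 31, 1626 → Dec 31, 1627: 365 days.
Dec 31, 1627 → Dec 31, 1628: 366 days (Feb 29, 1628 is in that span).
Dec 31, 1628 → Jan 31, 1629: 31 days (December has 31).
Jan 31, 1629 → Feb 28, 1629: 28 days (January has 31).
Feb 28, 1629 → Mar 28, 1629: 28 days (February has 28).
Mar 28, 1629 → Apr 28, 1629: 31 days (March has 31).
Apr 28, 1629 → May 28, 1629: 30 days (April has 30).
May 28, 1629 → Jun 13, 1629: 16 days.
Total: 6008 days.

6008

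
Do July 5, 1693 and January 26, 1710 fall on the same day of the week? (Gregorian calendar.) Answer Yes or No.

Yes

From Jul 5, 1693 to Jan 26, 1710 is 6048 days.
6048 mod 7 = 0, so they are the same weekday.
(Jul 5, 1693 is a Sunday; Jan 26, 1710 is a Sunday.)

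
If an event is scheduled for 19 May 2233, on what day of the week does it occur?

Sunday

Doomsday rule: the anchor day for the 2200s is Friday. For year 33: 33÷12 = 2 r 9, and 9÷4 = 2, so 2+9+2 = 13.
Friday + 13 ≡ Thursday — that's 2233's doomsday.
In May the doomsday date is May 9.
May 19 is 10 days after May 9; 10 mod 7 = 3, so Thursday + 3 = Sunday.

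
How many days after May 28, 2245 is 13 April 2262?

May 28, 2245 → May 28, 2246: 365 days.
May 28, 2246 → May 28, 2247: 365 days.
May 28, 2247 → May 28, 2248: 366 days (Feb 29, 2248 is in that span).
May 28, 2248 → May 28, 2249: 365 days.
May 28, 2249 → May 28, 2250: 365 days.
May 28, 2250 → May 28, 2251: 365 days.
May 28, 2251 → May 28, 2252: 366 days (Feb 29, 2252 is in that span).
May 28, 2252 → May 28, 2253: 365 days.
May 28, 2253 → May 28, 2254: 365 days.
May 28, 2254 → May 28, 2255: 365 days.
May 28, 2255 → May 28, 2256: 366 days (Feb 29, 2256 is in that span).
May 28, 2256 → May 28, 2257: 365 days.
May 28, 2257 → May 28, 2258: 365 days.
May 28, 2258 → May 28, 2259: 365 days.
May 28, 2259 → May 28, 2260: 366 days (Feb 29, 2260 is in that span).
May 28, 2260 → May 28, 2261: 365 days.
May 28, 2261 → Jun 28, 2261: 31 days (May has 31).
Jun 28, 2261 → Jul 28, 2261: 30 days (June has 30).
Jul 28, 2261 → Aug 28, 2261: 31 days (July has 31).
Aug 28, 2261 → Sep 28, 2261: 31 days (August has 31).
Sep 28, 2261 → Oct 28, 2261: 30 days (September has 30).
Oct 28, 2261 → Nov 28, 2261: 31 days (October has 31).
Nov 28, 2261 → Dec 28, 2261: 30 days (November has 30).
Dec 28, 2261 → Jan 28, 2262: 31 days (December has 31).
Jan 28, 2262 → Feb 28, 2262: 31 days (January has 31).
Feb 28, 2262 → Mar 28, 2262: 28 days (February has 28).
Mar 28, 2262 → Apr 13, 2262: 16 days.
Total: 6164 days.

6164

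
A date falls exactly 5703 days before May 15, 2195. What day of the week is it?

First find the weekday of May 15, 2195. Doomsday rule: the anchor day for the 2100s is Sunday. For year 95: 95÷12 = 7 r 11, and 11÷4 = 2, so 7+11+2 = 20.
Sunday + 20 ≡ Saturday — that's 2195's doomsday.
In May the doomsday date is May 9.
May 15 is 6 days after May 9; 6 mod 7 = 6, so Saturday + 6 = Friday.
5703 mod 7 = 5, so 5703 days before a Friday is Friday − 5 = Sunday.

Sunday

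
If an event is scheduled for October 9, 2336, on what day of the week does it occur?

Doomsday rule: the anchor day for the 2300s is Wednesday. For year 36: 36÷12 = 3 r 0, and 0÷4 = 0, so 3+0+0 = 3.
Wednesday + 3 ≡ Saturday — that's 2336's doomsday.
In October the doomsday date is Oct 10.
Oct 9 is 1 day before Oct 10; 1 mod 7 = 1, so Saturday − 1 = Friday.

Friday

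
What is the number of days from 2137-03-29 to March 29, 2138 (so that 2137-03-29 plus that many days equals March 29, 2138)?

Mar 29, 2137 → Apr 29, 2137: 31 days (March has 31).
Apr 29, 2137 → May 29, 2137: 30 days (April has 30).
May 29, 2137 → Jun 29, 2137: 31 days (May has 31).
Jun 29, 2137 → Jul 29, 2137: 30 days (June has 30).
Jul 29, 2137 → Aug 29, 2137: 31 days (July has 31).
Aug 29, 2137 → Sep 29, 2137: 31 days (August has 31).
Sep 29, 2137 → Oct 29, 2137: 30 days (September has 30).
Oct 29, 2137 → Nov 29, 2137: 31 days (October has 31).
Nov 29, 2137 → Dec 29, 2137: 30 days (November has 30).
Dec 29, 2137 → Jan 29, 2138: 31 days (December has 31).
Jan 29, 2138 → Feb 28, 2138: 30 days (January has 31).
Feb 28, 2138 → Mar 28, 2138: 28 days (February has 28).
Mar 28, 2138 → Mar 29, 2138: 1 days.
Total: 365 days.

365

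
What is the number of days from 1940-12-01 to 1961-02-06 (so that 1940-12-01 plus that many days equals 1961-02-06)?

Dec 1, 1940 → Dec 1, 1941: 365 days.
Dec 1, 1941 → Dec 1, 1942: 365 days.
Dec 1, 1942 → Dec 1, 1943: 365 days.
Dec 1, 1943 → Dec 1, 1944: 366 days (Feb 29, 1944 is in that span).
Dec 1, 1944 → Dec 1, 1945: 365 days.
Dec 1, 1945 → Dec 1, 1946: 365 days.
Dec 1, 1946 → Dec 1, 1947: 365 days.
Dec 1, 1947 → Dec 1, 1948: 366 days (Feb 29, 1948 is in that span).
Dec 1, 1948 → Dec 1, 1949: 365 days.
Dec 1, 1949 → Dec 1, 1950: 365 days.
Dec 1, 1950 → Dec 1, 1951: 365 days.
Dec 1, 1951 → Dec 1, 1952: 366 days (Feb 29, 1952 is in that span).
Dec 1, 1952 → Dec 1, 1953: 365 days.
Dec 1, 1953 → Dec 1, 1954: 365 days.
Dec 1, 1954 → Dec 1, 1955: 365 days.
Dec 1, 1955 → Dec 1, 1956: 366 days (Feb 29, 1956 is in that span).
Dec 1, 1956 → Dec 1, 1957: 365 days.
Dec 1, 1957 → Dec 1, 1958: 365 days.
Dec 1, 1958 → Dec 1, 1959: 365 days.
Dec 1, 1959 → Dec 1, 1960: 366 days (Feb 29, 1960 is in that span).
Dec 1, 1960 → Jan 1, 1961: 31 days (December has 31).
Jan 1, 1961 → Feb 1, 1961: 31 days (January has 31).
Feb 1, 1961 → Feb 6, 1961: 5 days.
Total: 7372 days.

7372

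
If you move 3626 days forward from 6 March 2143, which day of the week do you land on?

Mar 6, 2143 is a Wednesday.
3626 mod 7 = 0, so 3626 days after a Wednesday is Wednesday + 0 = Wednesday.

Wednesday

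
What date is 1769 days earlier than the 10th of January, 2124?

March 8, 2119

−365 (one year) → Jan 10, 2123 (1404 left).
−365 (one year) → Jan 10, 2122 (1039 left).
−365 (one year) → Jan 10, 2121 (674 left).
−366 (one year; includes Feb 29, 2120) → Jan 10, 2120 (308 left).
−10 → Dec 31, 2119 (end of Dec, 31 days; 298 left).
−31 → Nov 30, 2119 (end of Nov, 30 days; 267 left).
−30 → Oct 31, 2119 (end of Oct, 31 days; 237 left).
−31 → Sep 30, 2119 (end of Sep, 30 days; 206 left).
−30 → Aug 31, 2119 (end of Aug, 31 days; 176 left).
−31 → Jul 31, 2119 (end of Jul, 31 days; 145 left).
−31 → Jun 30, 2119 (end of Jun, 30 days; 114 left).
−30 → May 31, 2119 (end of May, 31 days; 84 left).
−31 → Apr 30, 2119 (end of Apr, 30 days; 53 left).
−30 → Mar 31, 2119 (end of Mar, 31 days; 23 left).
−23 → Mar 8, 2119.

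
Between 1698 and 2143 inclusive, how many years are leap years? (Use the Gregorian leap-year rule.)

107

Multiples of 4 in [1698,2143]: 111.
Of those, multiples of 100: 5 (not leap unless ÷400).
Multiples of 400: 1.
Leap years = 111 − 5 + 1 = 107.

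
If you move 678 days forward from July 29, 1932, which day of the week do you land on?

First find the weekday of Jul 29, 1932. Doomsday rule: the anchor day for the 1900s is Wednesday. For year 32: 32÷12 = 2 r 8, and 8÷4 = 2, so 2+8+2 = 12.
Wednesday + 12 ≡ Monday — that's 1932's doomsday.
In July the doomsday date is Jul 11.
Jul 29 is 18 days after Jul 11; 18 mod 7 = 4, so Monday + 4 = Friday.
678 mod 7 = 6, so 678 days after a Friday is Friday + 6 = Thursday.

Thursday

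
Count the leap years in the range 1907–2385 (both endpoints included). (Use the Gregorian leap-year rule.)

117

Multiples of 4 in [1907,2385]: 120.
Of those, multiples of 100: 4 (not leap unless ÷400).
Multiples of 400: 1.
Leap years = 120 − 4 + 1 = 117.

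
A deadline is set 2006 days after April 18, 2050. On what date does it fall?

October 15, 2055

+365 (one year) → Apr 18, 2051 (1641 left).
+366 (one year; includes Feb 29, 2052) → Apr 18, 2052 (1275 left).
+365 (one year) → Apr 18, 2053 (910 left).
+365 (one year) → Apr 18, 2054 (545 left).
+365 (one year) → Apr 18, 2055 (180 left).
Apr has 30 days: +13 → May 1, 2055 (167 left).
May has 31 days: +31 → Jun 1, 2055 (136 left).
Jun has 30 days: +30 → Jul 1, 2055 (106 left).
Jul has 31 days: +31 → Aug 1, 2055 (75 left).
Aug has 31 days: +31 → Sep 1, 2055 (44 left).
Sep has 30 days: +30 → Oct 1, 2055 (14 left).
+14 → Oct 15, 2055.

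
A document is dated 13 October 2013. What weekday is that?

Sunday

Doomsday rule: the anchor day for the 2000s is Tuesday. For year 13: 13÷12 = 1 r 1, and 1÷4 = 0, so 1+1+0 = 2.
Tuesday + 2 ≡ Thursday — that's 2013's doomsday.
In October the doomsday date is Oct 10.
Oct 13 is 3 days after Oct 10; 3 mod 7 = 3, so Thursday + 3 = Sunday.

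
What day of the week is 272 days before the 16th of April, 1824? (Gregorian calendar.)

Apr 16, 1824 is a Friday.
272 mod 7 = 6, so 272 days before a Friday is Friday − 6 = Saturday.

Saturday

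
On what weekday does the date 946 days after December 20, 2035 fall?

Dec 20, 2035 is a Thursday.
946 mod 7 = 1, so 946 days after a Thursday is Thursday + 1 = Friday.

Friday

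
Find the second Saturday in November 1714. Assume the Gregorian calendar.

November 1, 1714 is a Thursday.
The first Saturday is therefore November 3 (2 days later).
The second Saturday is 3 + 1×7 = November 10.

November 10, 1714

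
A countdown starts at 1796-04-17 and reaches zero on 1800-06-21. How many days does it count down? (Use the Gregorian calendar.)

1525

Apr 17, 1796 → Apr 17, 1797: 365 days.
Apr 17, 1797 → Apr 17, 1798: 365 days.
Apr 17, 1798 → Apr 17, 1799: 365 days.
Apr 17, 1799 → Apr 17, 1800: 365 days.
Apr 17, 1800 → May 17, 1800: 30 days (April has 30).
May 17, 1800 → Jun 17, 1800: 31 days (May has 31).
Jun 17, 1800 → Jun 21, 1800: 4 days.
Total: 1525 days.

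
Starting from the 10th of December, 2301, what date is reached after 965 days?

+365 (one year) → Dec 10, 2302 (600 left).
+365 (one year) → Dec 10, 2303 (235 left).
Dec has 31 days: +22 → Jan 1, 2304 (213 left).
Jan has 31 days: +31 → Feb 1, 2304 (182 left).
Feb has 29 days: +29 → Mar 1, 2304 (153 left).
Mar has 31 days: +31 → Apr 1, 2304 (122 left).
Apr has 30 days: +30 → May 1, 2304 (92 left).
May has 31 days: +31 → Jun 1, 2304 (61 left).
Jun has 30 days: +30 → Jul 1, 2304 (31 left).
Jul has 31 days: +31 → Aug 1, 2304 (0 left).

August 1, 2304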